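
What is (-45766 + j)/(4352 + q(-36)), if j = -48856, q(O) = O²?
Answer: -47311/2824 ≈ -16.753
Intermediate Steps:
(-45766 + j)/(4352 + q(-36)) = (-45766 - 48856)/(4352 + (-36)²) = -94622/(4352 + 1296) = -94622/5648 = -94622*1/5648 = -47311/2824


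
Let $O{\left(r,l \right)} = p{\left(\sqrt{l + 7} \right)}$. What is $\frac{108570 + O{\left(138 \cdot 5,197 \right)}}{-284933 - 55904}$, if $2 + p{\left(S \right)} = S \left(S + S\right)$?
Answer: $- \frac{15568}{48691} \approx -0.31973$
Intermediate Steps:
$p{\left(S \right)} = -2 + 2 S^{2}$ ($p{\left(S \right)} = -2 + S \left(S + S\right) = -2 + S 2 S = -2 + 2 S^{2}$)
$O{\left(r,l \right)} = 12 + 2 l$ ($O{\left(r,l \right)} = -2 + 2 \left(\sqrt{l + 7}\right)^{2} = -2 + 2 \left(\sqrt{7 + l}\right)^{2} = -2 + 2 \left(7 + l\right) = -2 + \left(14 + 2 l\right) = 12 + 2 l$)
$\frac{108570 + O{\left(138 \cdot 5,197 \right)}}{-284933 - 55904} = \frac{108570 + \left(12 + 2 \cdot 197\right)}{-284933 - 55904} = \frac{108570 + \left(12 + 394\right)}{-340837} = \left(108570 + 406\right) \left(- \frac{1}{340837}\right) = 108976 \left(- \frac{1}{340837}\right) = - \frac{15568}{48691}$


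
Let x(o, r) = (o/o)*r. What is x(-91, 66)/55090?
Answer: 33/27545 ≈ 0.0011980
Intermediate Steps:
x(o, r) = r (x(o, r) = 1*r = r)
x(-91, 66)/55090 = 66/55090 = 66*(1/55090) = 33/27545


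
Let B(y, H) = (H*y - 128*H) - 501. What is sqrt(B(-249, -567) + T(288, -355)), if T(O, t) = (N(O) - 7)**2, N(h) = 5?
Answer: sqrt(213262) ≈ 461.80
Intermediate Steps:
T(O, t) = 4 (T(O, t) = (5 - 7)**2 = (-2)**2 = 4)
B(y, H) = -501 - 128*H + H*y (B(y, H) = (-128*H + H*y) - 501 = -501 - 128*H + H*y)
sqrt(B(-249, -567) + T(288, -355)) = sqrt((-501 - 128*(-567) - 567*(-249)) + 4) = sqrt((-501 + 72576 + 141183) + 4) = sqrt(213258 + 4) = sqrt(213262)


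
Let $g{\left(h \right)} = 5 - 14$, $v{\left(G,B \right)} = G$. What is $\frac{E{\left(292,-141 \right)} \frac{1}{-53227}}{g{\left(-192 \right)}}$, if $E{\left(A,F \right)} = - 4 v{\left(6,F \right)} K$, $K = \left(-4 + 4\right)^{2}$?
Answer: $0$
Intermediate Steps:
$K = 0$ ($K = 0^{2} = 0$)
$E{\left(A,F \right)} = 0$ ($E{\left(A,F \right)} = \left(-4\right) 6 \cdot 0 = \left(-24\right) 0 = 0$)
$g{\left(h \right)} = -9$ ($g{\left(h \right)} = 5 - 14 = -9$)
$\frac{E{\left(292,-141 \right)} \frac{1}{-53227}}{g{\left(-192 \right)}} = \frac{0 \frac{1}{-53227}}{-9} = 0 \left(- \frac{1}{53227}\right) \left(- \frac{1}{9}\right) = 0 \left(- \frac{1}{9}\right) = 0$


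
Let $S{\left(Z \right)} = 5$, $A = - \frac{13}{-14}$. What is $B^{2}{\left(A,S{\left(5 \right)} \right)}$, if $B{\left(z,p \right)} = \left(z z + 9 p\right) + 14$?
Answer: $\frac{137663289}{38416} \approx 3583.5$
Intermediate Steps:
$A = \frac{13}{14}$ ($A = \left(-13\right) \left(- \frac{1}{14}\right) = \frac{13}{14} \approx 0.92857$)
$B{\left(z,p \right)} = 14 + z^{2} + 9 p$ ($B{\left(z,p \right)} = \left(z^{2} + 9 p\right) + 14 = 14 + z^{2} + 9 p$)
$B^{2}{\left(A,S{\left(5 \right)} \right)} = \left(14 + \left(\frac{13}{14}\right)^{2} + 9 \cdot 5\right)^{2} = \left(14 + \frac{169}{196} + 45\right)^{2} = \left(\frac{11733}{196}\right)^{2} = \frac{137663289}{38416}$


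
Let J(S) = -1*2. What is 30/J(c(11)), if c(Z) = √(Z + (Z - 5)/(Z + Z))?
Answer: -15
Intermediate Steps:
c(Z) = √(Z + (-5 + Z)/(2*Z)) (c(Z) = √(Z + (-5 + Z)/((2*Z))) = √(Z + (-5 + Z)*(1/(2*Z))) = √(Z + (-5 + Z)/(2*Z)))
J(S) = -2
30/J(c(11)) = 30/(-2) = 30*(-½) = -15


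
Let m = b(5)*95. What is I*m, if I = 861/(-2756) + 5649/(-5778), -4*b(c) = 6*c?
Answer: 1626360575/1769352 ≈ 919.18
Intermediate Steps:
b(c) = -3*c/2
I = -3423917/2654028 (I = 861*(-1/2756) + 5649*(-1/5778) = -861/2756 - 1883/1926 = -3423917/2654028 ≈ -1.2901)
m = -1425/2 (m = -3/2*5*95 = -15/2*95 = -1425/2 ≈ -712.50)
I*m = -3423917/2654028*(-1425/2) = 1626360575/1769352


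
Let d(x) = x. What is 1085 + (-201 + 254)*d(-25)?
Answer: -240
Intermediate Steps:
1085 + (-201 + 254)*d(-25) = 1085 + (-201 + 254)*(-25) = 1085 + 53*(-25) = 1085 - 1325 = -240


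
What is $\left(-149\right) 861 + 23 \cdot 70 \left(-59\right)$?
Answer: $-223279$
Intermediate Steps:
$\left(-149\right) 861 + 23 \cdot 70 \left(-59\right) = -128289 + 1610 \left(-59\right) = -128289 - 94990 = -223279$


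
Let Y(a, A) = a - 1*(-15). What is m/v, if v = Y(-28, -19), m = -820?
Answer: 820/13 ≈ 63.077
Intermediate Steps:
Y(a, A) = 15 + a (Y(a, A) = a + 15 = 15 + a)
v = -13 (v = 15 - 28 = -13)
m/v = -820/(-13) = -820*(-1/13) = 820/13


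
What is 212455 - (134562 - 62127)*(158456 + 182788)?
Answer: -24717796685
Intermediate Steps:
212455 - (134562 - 62127)*(158456 + 182788) = 212455 - 72435*341244 = 212455 - 1*24718009140 = 212455 - 24718009140 = -24717796685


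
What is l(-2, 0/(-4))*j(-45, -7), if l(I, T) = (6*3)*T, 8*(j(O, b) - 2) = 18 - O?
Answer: 0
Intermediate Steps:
j(O, b) = 17/4 - O/8 (j(O, b) = 2 + (18 - O)/8 = 2 + (9/4 - O/8) = 17/4 - O/8)
l(I, T) = 18*T
l(-2, 0/(-4))*j(-45, -7) = (18*(0/(-4)))*(17/4 - ⅛*(-45)) = (18*(0*(-¼)))*(17/4 + 45/8) = (18*0)*(79/8) = 0*(79/8) = 0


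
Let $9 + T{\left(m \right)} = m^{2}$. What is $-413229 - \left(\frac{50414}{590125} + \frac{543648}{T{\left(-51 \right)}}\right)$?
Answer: $- \frac{6587475856928}{15933375} \approx -4.1344 \cdot 10^{5}$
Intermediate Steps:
$T{\left(m \right)} = -9 + m^{2}$
$-413229 - \left(\frac{50414}{590125} + \frac{543648}{T{\left(-51 \right)}}\right) = -413229 - \left(\frac{50414}{590125} + \frac{543648}{-9 + \left(-51\right)^{2}}\right) = -413229 - \left(\frac{50414}{590125} + \frac{543648}{-9 + 2601}\right) = -413229 - \left(\frac{50414}{590125} + \frac{543648}{2592}\right) = -413229 - \frac{3343239053}{15933375} = - \frac{6587475856928}{15933375}$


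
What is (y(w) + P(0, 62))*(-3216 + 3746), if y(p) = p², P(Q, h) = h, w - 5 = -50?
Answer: 1106110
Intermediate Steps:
w = -45 (w = 5 - 50 = -45)
(y(w) + P(0, 62))*(-3216 + 3746) = ((-45)² + 62)*(-3216 + 3746) = (2025 + 62)*530 = 2087*530 = 1106110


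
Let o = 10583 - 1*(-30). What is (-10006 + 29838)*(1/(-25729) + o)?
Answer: 5415363124832/25729 ≈ 2.1048e+8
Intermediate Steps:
o = 10613 (o = 10583 + 30 = 10613)
(-10006 + 29838)*(1/(-25729) + o) = (-10006 + 29838)*(1/(-25729) + 10613) = 19832*(-1/25729 + 10613) = 19832*(273061876/25729) = 5415363124832/25729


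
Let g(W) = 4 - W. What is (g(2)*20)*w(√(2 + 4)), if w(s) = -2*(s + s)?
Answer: -160*√6 ≈ -391.92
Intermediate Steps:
w(s) = -4*s
(g(2)*20)*w(√(2 + 4)) = ((4 - 1*2)*20)*(-4*√(2 + 4)) = ((4 - 2)*20)*(-4*√6) = (2*20)*(-4*√6) = 40*(-4*√6) = -160*√6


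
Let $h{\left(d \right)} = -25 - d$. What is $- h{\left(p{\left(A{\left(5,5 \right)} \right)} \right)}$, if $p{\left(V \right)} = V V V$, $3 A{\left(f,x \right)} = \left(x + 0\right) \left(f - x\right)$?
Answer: $25$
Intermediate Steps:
$A{\left(f,x \right)} = \frac{x \left(f - x\right)}{3}$ ($A{\left(f,x \right)} = \frac{\left(x + 0\right) \left(f - x\right)}{3} = \frac{x \left(f - x\right)}{3}$)
$p{\left(V \right)} = V^{3}$ ($p{\left(V \right)} = V^{2} V = V^{3}$)
$- h{\left(p{\left(A{\left(5,5 \right)} \right)} \right)} = - (-25 - \left(\frac{1}{3} \cdot 5 \left(5 - 5\right)\right)^{3}) = - (-25 - \left(\frac{1}{3} \cdot 5 \cdot 0\right)^{3}) = - (-25 - 0^{3}) = - (-25 - 0) = - (-25 + 0) = \left(-1\right) \left(-25\right) = 25$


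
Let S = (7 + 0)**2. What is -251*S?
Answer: -12299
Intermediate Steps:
S = 49 (S = 7**2 = 49)
-251*S = -251*49 = -12299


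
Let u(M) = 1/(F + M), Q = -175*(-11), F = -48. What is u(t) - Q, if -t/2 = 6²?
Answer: -231001/120 ≈ -1925.0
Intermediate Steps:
Q = 1925
t = -72 (t = -2*6² = -2*36 = -72)
u(M) = 1/(-48 + M)
u(t) - Q = 1/(-48 - 72) - 1*1925 = 1/(-120) - 1925 = -1/120 - 1925 = -231001/120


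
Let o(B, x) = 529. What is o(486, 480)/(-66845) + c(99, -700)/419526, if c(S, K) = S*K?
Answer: -269682653/1557956415 ≈ -0.17310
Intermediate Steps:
c(S, K) = K*S
o(486, 480)/(-66845) + c(99, -700)/419526 = 529/(-66845) - 700*99/419526 = 529*(-1/66845) - 69300*1/419526 = -529/66845 - 3850/23307 = -269682653/1557956415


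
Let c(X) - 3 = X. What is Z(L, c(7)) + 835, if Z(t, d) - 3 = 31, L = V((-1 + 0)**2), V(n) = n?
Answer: 869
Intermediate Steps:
c(X) = 3 + X
L = 1 (L = (-1 + 0)**2 = (-1)**2 = 1)
Z(t, d) = 34 (Z(t, d) = 3 + 31 = 34)
Z(L, c(7)) + 835 = 34 + 835 = 869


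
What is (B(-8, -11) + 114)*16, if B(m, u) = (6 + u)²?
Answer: 2224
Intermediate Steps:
(B(-8, -11) + 114)*16 = ((6 - 11)² + 114)*16 = ((-5)² + 114)*16 = (25 + 114)*16 = 139*16 = 2224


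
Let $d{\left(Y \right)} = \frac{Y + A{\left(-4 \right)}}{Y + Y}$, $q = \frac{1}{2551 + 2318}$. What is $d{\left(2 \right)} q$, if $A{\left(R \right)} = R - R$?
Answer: $\frac{1}{9738} \approx 0.00010269$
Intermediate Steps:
$A{\left(R \right)} = 0$
$q = \frac{1}{4869} \approx 0.00020538$
$d{\left(Y \right)} = \frac{1}{2}$ ($d{\left(Y \right)} = \frac{Y + 0}{Y + Y} = \frac{Y}{2 Y} = Y \frac{1}{2 Y} = \frac{1}{2}$)
$d{\left(2 \right)} q = \frac{1}{2} \cdot \frac{1}{4869} = \frac{1}{9738}$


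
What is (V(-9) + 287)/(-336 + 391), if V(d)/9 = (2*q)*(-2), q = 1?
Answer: 251/55 ≈ 4.5636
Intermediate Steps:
V(d) = -36 (V(d) = 9*((2*1)*(-2)) = 9*(2*(-2)) = 9*(-4) = -36)
(V(-9) + 287)/(-336 + 391) = (-36 + 287)/(-336 + 391) = 251/55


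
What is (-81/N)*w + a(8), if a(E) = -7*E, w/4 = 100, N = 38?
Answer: -17264/19 ≈ -908.63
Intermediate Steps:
w = 400 (w = 4*100 = 400)
(-81/N)*w + a(8) = -81/38*400 - 7*8 = -81*1/38*400 - 56 = -81/38*400 - 56 = -16200/19 - 56 = -17264/19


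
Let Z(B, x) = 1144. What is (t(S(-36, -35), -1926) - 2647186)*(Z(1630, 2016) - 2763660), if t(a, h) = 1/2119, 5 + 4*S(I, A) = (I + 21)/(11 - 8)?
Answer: 15496021705106628/2119 ≈ 7.3129e+12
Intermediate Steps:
S(I, A) = ½ + I/12 (S(I, A) = -5/4 + ((I + 21)/(11 - 8))/4 = -5/4 + ((21 + I)/3)/4 = -5/4 + ((21 + I)*(⅓))/4 = -5/4 + (7 + I/3)/4 = -5/4 + (7/4 + I/12) = ½ + I/12)
t(a, h) = 1/2119
(t(S(-36, -35), -1926) - 2647186)*(Z(1630, 2016) - 2763660) = (1/2119 - 2647186)*(1144 - 2763660) = -5609387133/2119*(-2762516) = 15496021705106628/2119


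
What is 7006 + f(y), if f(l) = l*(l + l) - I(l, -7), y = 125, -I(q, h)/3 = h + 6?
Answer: 38253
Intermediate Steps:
I(q, h) = -18 - 3*h (I(q, h) = -3*(h + 6) = -3*(6 + h) = -18 - 3*h)
f(l) = -3 + 2*l² (f(l) = l*(l + l) - (-18 - 3*(-7)) = l*(2*l) - (-18 + 21) = 2*l² - 1*3 = 2*l² - 3 = -3 + 2*l²)
7006 + f(y) = 7006 + (-3 + 2*125²) = 7006 + (-3 + 2*15625) = 7006 + (-3 + 31250) = 7006 + 31247 = 38253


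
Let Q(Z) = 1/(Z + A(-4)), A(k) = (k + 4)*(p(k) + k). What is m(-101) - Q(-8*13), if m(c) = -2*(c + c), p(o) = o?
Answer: 42017/104 ≈ 404.01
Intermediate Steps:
A(k) = 2*k*(4 + k) (A(k) = (k + 4)*(k + k) = (4 + k)*(2*k) = 2*k*(4 + k))
m(c) = -4*c
Q(Z) = 1/Z (Q(Z) = 1/(Z + 2*(-4)*(4 - 4)) = 1/(Z + 2*(-4)*0) = 1/(Z + 0) = 1/Z)
m(-101) - Q(-8*13) = -4*(-101) - 1/((-8*13)) = 404 - 1/(-104) = 404 - 1*(-1/104) = 404 + 1/104 = 42017/104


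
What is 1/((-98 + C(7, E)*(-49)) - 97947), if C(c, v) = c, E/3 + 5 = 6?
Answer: -1/98388 ≈ -1.0164e-5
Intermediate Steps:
E = 3 (E = -15 + 3*6 = -15 + 18 = 3)
1/((-98 + C(7, E)*(-49)) - 97947) = 1/((-98 + 7*(-49)) - 97947) = 1/((-98 - 343) - 97947) = 1/(-441 - 97947) = 1/(-98388) = -1/98388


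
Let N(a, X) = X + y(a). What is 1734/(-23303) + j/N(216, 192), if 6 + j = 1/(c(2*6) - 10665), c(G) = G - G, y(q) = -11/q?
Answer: -5761048702/54519349255 ≈ -0.10567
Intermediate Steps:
c(G) = 0
j = -63991/10665 (j = -6 + 1/(0 - 10665) = -6 + 1/(-10665) = -6 - 1/10665 = -63991/10665 ≈ -6.0001)
N(a, X) = X - 11/a
1734/(-23303) + j/N(216, 192) = 1734/(-23303) - 63991/(10665*(192 - 11/216)) = 1734*(-1/23303) - 63991/(10665*(192 - 11*1/216)) = -1734/23303 - 63991/(10665*(192 - 11/216)) = -1734/23303 - 63991/(10665*41461/216) = -1734/23303 - 63991/10665*216/41461 = -1734/23303 - 511928/16377095 = -5761048702/54519349255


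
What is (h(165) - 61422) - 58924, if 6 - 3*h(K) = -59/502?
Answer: -181238005/1506 ≈ -1.2034e+5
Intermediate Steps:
h(K) = 3071/1506 (h(K) = 2 - (-59)/(3*502) = 2 - ⅓*(-59/502) = 2 + 59/1506 = 3071/1506)
(h(165) - 61422) - 58924 = (3071/1506 - 61422) - 58924 = -92498461/1506 - 58924 = -181238005/1506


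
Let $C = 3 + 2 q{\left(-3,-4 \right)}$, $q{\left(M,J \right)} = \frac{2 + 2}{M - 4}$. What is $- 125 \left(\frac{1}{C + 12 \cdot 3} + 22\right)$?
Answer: $- \frac{145925}{53} \approx -2753.3$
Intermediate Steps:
$q{\left(M,J \right)} = \frac{4}{-4 + M}$
$C = \frac{13}{7}$ ($C = 3 + 2 \frac{4}{-4 - 3} = 3 + 2 \frac{4}{-7} = 3 + 2 \cdot 4 \left(- \frac{1}{7}\right) = 3 + 2 \left(- \frac{4}{7}\right) = 3 - \frac{8}{7} = \frac{13}{7} \approx 1.8571$)
$- 125 \left(\frac{1}{C + 12 \cdot 3} + 22\right) = - 125 \left(\frac{1}{\frac{13}{7} + 12 \cdot 3} + 22\right) = - 125 \left(\frac{1}{\frac{13}{7} + 36} + 22\right) = - 125 \left(\frac{1}{\frac{265}{7}} + 22\right) = - 125 \left(\frac{7}{265} + 22\right) = \left(-125\right) \frac{5837}{265} = - \frac{145925}{53}$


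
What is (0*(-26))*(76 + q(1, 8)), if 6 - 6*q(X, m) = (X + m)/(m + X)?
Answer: 0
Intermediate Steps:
q(X, m) = ⅚ (q(X, m) = 1 - (X + m)/(6*(m + X)) = 1 - (X + m)/(6*(X + m)) = 1 - ⅙*1 = 1 - ⅙ = ⅚)
(0*(-26))*(76 + q(1, 8)) = (0*(-26))*(76 + ⅚) = 0*(461/6) = 0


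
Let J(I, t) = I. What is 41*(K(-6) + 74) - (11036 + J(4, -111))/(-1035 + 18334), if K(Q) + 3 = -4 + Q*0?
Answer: 47509313/17299 ≈ 2746.4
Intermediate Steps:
K(Q) = -7 (K(Q) = -3 + (-4 + Q*0) = -3 + (-4 + 0) = -3 - 4 = -7)
41*(K(-6) + 74) - (11036 + J(4, -111))/(-1035 + 18334) = 41*(-7 + 74) - (11036 + 4)/(-1035 + 18334) = 41*67 - 11040/17299 = 2747 - 11040/17299 = 47509313/17299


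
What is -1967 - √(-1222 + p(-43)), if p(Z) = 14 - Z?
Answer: -1967 - I*√1165 ≈ -1967.0 - 34.132*I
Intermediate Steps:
-1967 - √(-1222 + p(-43)) = -1967 - √(-1222 + (14 - 1*(-43))) = -1967 - √(-1222 + (14 + 43)) = -1967 - √(-1222 + 57) = -1967 - √(-1165) = -1967 - I*√1165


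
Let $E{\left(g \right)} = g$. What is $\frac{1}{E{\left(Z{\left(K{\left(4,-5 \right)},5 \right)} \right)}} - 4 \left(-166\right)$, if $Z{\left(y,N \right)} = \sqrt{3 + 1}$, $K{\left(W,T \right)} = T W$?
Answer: $\frac{1329}{2} \approx 664.5$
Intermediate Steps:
$Z{\left(y,N \right)} = 2$ ($Z{\left(y,N \right)} = \sqrt{4} = 2$)
$\frac{1}{E{\left(Z{\left(K{\left(4,-5 \right)},5 \right)} \right)}} - 4 \left(-166\right) = \frac{1}{2} - 4 \left(-166\right) = \frac{1}{2} - -664 = \frac{1}{2} + 664 = \frac{1329}{2}$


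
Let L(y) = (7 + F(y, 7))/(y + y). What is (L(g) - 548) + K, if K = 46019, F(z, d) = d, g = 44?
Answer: 2000731/44 ≈ 45471.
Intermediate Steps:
L(y) = 7/y (L(y) = (7 + 7)/(y + y) = 14/((2*y)) = 14*(1/(2*y)) = 7/y)
(L(g) - 548) + K = (7/44 - 548) + 46019 = -24105/44 + 46019 = 2000731/44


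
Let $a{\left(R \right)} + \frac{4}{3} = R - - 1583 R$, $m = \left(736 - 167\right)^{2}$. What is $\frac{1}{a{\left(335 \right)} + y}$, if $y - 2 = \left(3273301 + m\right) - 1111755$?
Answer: $\frac{3}{9047843} \approx 3.3157 \cdot 10^{-7}$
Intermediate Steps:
$m = 323761$ ($m = 569^{2} = 323761$)
$a{\left(R \right)} = - \frac{4}{3} + 1584 R$ ($a{\left(R \right)} = - \frac{4}{3} + \left(R - - 1583 R\right) = - \frac{4}{3} + \left(R + 1583 R\right) = - \frac{4}{3} + 1584 R$)
$y = 2485309$ ($y = 2 + \left(\left(3273301 + 323761\right) - 1111755\right) = 2 + \left(3597062 - 1111755\right) = 2 + 2485307 = 2485309$)
$\frac{1}{a{\left(335 \right)} + y} = \frac{1}{\left(- \frac{4}{3} + 1584 \cdot 335\right) + 2485309} = \frac{1}{\left(- \frac{4}{3} + 530640\right) + 2485309} = \frac{1}{\frac{1591916}{3} + 2485309} = \frac{1}{\frac{9047843}{3}} = \frac{3}{9047843}$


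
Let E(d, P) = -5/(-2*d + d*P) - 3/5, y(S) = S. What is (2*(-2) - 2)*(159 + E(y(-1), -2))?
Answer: -9429/10 ≈ -942.90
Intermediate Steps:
E(d, P) = -⅗ - 5/(-2*d + P*d) (E(d, P) = -5/(-2*d + P*d) - 3*⅕ = -5/(-2*d + P*d) - ⅗ = -⅗ - 5/(-2*d + P*d))
(2*(-2) - 2)*(159 + E(y(-1), -2)) = (2*(-2) - 2)*(159 + (⅕)*(-25 + 6*(-1) - 3*(-2)*(-1))/(-1*(-2 - 2))) = (-4 - 2)*(159 + (⅕)*(-1)*(-25 - 6 - 6)/(-4)) = -6*(159 + (⅕)*(-1)*(-¼)*(-37)) = -6*(159 - 37/20) = -6*3143/20 = -9429/10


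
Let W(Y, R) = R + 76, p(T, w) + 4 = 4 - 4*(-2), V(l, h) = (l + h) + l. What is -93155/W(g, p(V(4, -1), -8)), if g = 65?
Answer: -93155/84 ≈ -1109.0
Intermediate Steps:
V(l, h) = h + 2*l (V(l, h) = (h + l) + l = h + 2*l)
p(T, w) = 8 (p(T, w) = -4 + (4 - 4*(-2)) = -4 + (4 + 8) = -4 + 12 = 8)
W(Y, R) = 76 + R
-93155/W(g, p(V(4, -1), -8)) = -93155/(76 + 8) = -93155/84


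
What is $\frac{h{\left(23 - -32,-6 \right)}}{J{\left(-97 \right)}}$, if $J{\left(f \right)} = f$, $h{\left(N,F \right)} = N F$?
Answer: $\frac{330}{97} \approx 3.4021$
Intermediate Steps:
$h{\left(N,F \right)} = F N$
$\frac{h{\left(23 - -32,-6 \right)}}{J{\left(-97 \right)}} = \frac{\left(-6\right) \left(23 - -32\right)}{-97} = - 6 \left(23 + 32\right) \left(- \frac{1}{97}\right) = \left(-6\right) 55 \left(- \frac{1}{97}\right) = \left(-330\right) \left(- \frac{1}{97}\right) = \frac{330}{97}$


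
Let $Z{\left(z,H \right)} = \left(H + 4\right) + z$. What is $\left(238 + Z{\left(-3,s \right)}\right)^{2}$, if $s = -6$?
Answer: $54289$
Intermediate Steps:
$Z{\left(z,H \right)} = 4 + H + z$ ($Z{\left(z,H \right)} = \left(4 + H\right) + z = 4 + H + z$)
$\left(238 + Z{\left(-3,s \right)}\right)^{2} = \left(238 - 5\right)^{2} = 233^{2} = 54289$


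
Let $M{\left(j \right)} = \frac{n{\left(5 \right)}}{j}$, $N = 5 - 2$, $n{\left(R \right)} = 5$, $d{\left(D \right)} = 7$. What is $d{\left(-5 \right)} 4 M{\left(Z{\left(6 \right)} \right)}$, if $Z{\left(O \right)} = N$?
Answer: $\frac{140}{3} \approx 46.667$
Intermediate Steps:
$N = 3$ ($N = 5 - 2 = 3$)
$Z{\left(O \right)} = 3$
$M{\left(j \right)} = \frac{5}{j}$
$d{\left(-5 \right)} 4 M{\left(Z{\left(6 \right)} \right)} = 7 \cdot 4 \cdot \frac{5}{3} = 28 \cdot 5 \cdot \frac{1}{3} = 28 \cdot \frac{5}{3} = \frac{140}{3}$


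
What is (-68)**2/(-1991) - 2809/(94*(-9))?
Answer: 1680815/1684386 ≈ 0.99788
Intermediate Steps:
(-68)**2/(-1991) - 2809/(94*(-9)) = 4624*(-1/1991) - 2809/(-846) = -4624/1991 - 2809*(-1/846) = -4624/1991 + 2809/846 = 1680815/1684386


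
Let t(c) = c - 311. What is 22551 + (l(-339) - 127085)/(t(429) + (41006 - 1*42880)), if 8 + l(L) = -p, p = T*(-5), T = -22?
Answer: 39726759/1756 ≈ 22623.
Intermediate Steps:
p = 110 (p = -22*(-5) = 110)
l(L) = -118 (l(L) = -8 - 1*110 = -8 - 110 = -118)
t(c) = -311 + c
22551 + (l(-339) - 127085)/(t(429) + (41006 - 1*42880)) = 22551 + (-118 - 127085)/((-311 + 429) + (41006 - 1*42880)) = 22551 - 127203/(118 + (41006 - 42880)) = 22551 - 127203/(118 - 1874) = 22551 - 127203/(-1756) = 22551 - 127203*(-1/1756) = 22551 + 127203/1756 = 39726759/1756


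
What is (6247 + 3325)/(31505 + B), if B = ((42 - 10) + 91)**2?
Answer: 4786/23317 ≈ 0.20526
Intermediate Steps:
B = 15129 (B = (32 + 91)**2 = 123**2 = 15129)
(6247 + 3325)/(31505 + B) = (6247 + 3325)/(31505 + 15129) = 9572/46634 = 9572*(1/46634) = 4786/23317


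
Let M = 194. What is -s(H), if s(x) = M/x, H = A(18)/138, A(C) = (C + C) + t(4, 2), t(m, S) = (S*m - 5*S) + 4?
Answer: -13386/19 ≈ -704.53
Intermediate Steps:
t(m, S) = 4 - 5*S + S*m (t(m, S) = (-5*S + S*m) + 4 = 4 - 5*S + S*m)
A(C) = 2 + 2*C (A(C) = (C + C) + (4 - 5*2 + 2*4) = 2*C + (4 - 10 + 8) = 2*C + 2 = 2 + 2*C)
H = 19/69 (H = (2 + 2*18)/138 = (2 + 36)*(1/138) = 38*(1/138) = 19/69 ≈ 0.27536)
s(x) = 194/x
-s(H) = -194/19/69 = -194*69/19 = -1*13386/19 = -13386/19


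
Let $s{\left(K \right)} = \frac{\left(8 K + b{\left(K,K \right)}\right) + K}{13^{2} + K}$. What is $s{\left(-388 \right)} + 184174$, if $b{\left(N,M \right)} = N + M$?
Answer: $\frac{40338374}{219} \approx 1.8419 \cdot 10^{5}$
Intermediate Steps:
$b{\left(N,M \right)} = M + N$
$s{\left(K \right)} = \frac{11 K}{169 + K}$ ($s{\left(K \right)} = \frac{\left(8 K + \left(K + K\right)\right) + K}{13^{2} + K} = \frac{\left(8 K + 2 K\right) + K}{169 + K} = \frac{10 K + K}{169 + K} = \frac{11 K}{169 + K}$)
$s{\left(-388 \right)} + 184174 = 11 \left(-388\right) \frac{1}{169 - 388} + 184174 = 11 \left(-388\right) \frac{1}{-219} + 184174 = 11 \left(-388\right) \left(- \frac{1}{219}\right) + 184174 = \frac{4268}{219} + 184174 = \frac{40338374}{219}$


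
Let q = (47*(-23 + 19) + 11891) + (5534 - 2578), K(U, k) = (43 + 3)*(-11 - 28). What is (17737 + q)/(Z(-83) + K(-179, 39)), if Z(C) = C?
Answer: -32396/1877 ≈ -17.259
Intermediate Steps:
K(U, k) = -1794 (K(U, k) = 46*(-39) = -1794)
q = 14659 (q = (47*(-4) + 11891) + 2956 = (-188 + 11891) + 2956 = 11703 + 2956 = 14659)
(17737 + q)/(Z(-83) + K(-179, 39)) = (17737 + 14659)/(-83 - 1794) = 32396/(-1877) = 32396*(-1/1877) = -32396/1877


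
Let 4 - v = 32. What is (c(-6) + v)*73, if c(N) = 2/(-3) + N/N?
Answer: -6059/3 ≈ -2019.7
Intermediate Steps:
c(N) = 1/3 (c(N) = 2*(-1/3) + 1 = -2/3 + 1 = 1/3)
v = -28 (v = 4 - 1*32 = 4 - 32 = -28)
(c(-6) + v)*73 = (1/3 - 28)*73 = -83/3*73 = -6059/3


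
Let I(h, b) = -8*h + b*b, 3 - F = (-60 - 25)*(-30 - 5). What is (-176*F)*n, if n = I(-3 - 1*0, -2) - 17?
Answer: 5753792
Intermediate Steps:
F = -2972 (F = 3 - (-60 - 25)*(-30 - 5) = 3 - (-85)*(-35) = 3 - 1*2975 = 3 - 2975 = -2972)
I(h, b) = b² - 8*h (I(h, b) = -8*h + b² = b² - 8*h)
n = 11 (n = ((-2)² - 8*(-3 - 1*0)) - 17 = (4 - 8*(-3 + 0)) - 17 = (4 - 8*(-3)) - 17 = (4 + 24) - 17 = 28 - 17 = 11)
(-176*F)*n = -176*(-2972)*11 = 523072*11 = 5753792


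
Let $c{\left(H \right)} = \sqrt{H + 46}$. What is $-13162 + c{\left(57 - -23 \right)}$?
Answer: $-13162 + 3 \sqrt{14} \approx -13151.0$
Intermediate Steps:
$c{\left(H \right)} = \sqrt{46 + H}$
$-13162 + c{\left(57 - -23 \right)} = -13162 + \sqrt{46 + \left(57 - -23\right)} = -13162 + \sqrt{46 + \left(57 + 23\right)} = -13162 + \sqrt{46 + 80} = -13162 + \sqrt{126} = -13162 + 3 \sqrt{14}$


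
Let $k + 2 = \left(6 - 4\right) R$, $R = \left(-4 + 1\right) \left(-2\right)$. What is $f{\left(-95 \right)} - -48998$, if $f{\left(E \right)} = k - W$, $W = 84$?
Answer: $48924$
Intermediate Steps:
$R = 6$ ($R = \left(-3\right) \left(-2\right) = 6$)
$k = 10$ ($k = -2 + \left(6 - 4\right) 6 = -2 + 2 \cdot 6 = -2 + 12 = 10$)
$f{\left(E \right)} = -74$ ($f{\left(E \right)} = 10 - 84 = -74$)
$f{\left(-95 \right)} - -48998 = -74 - -48998 = -74 + 48998 = 48924$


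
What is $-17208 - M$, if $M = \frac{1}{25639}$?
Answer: $- \frac{441195913}{25639} \approx -17208.0$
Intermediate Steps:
$M = \frac{1}{25639} \approx 3.9003 \cdot 10^{-5}$
$-17208 - M = -17208 - \frac{1}{25639} = - \frac{441195913}{25639}$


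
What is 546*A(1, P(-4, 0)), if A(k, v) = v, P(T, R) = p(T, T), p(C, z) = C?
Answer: -2184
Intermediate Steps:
P(T, R) = T
546*A(1, P(-4, 0)) = 546*(-4) = -2184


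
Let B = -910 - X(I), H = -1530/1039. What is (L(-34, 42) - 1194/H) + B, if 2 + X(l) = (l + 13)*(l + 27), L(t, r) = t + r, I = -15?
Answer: -16619/255 ≈ -65.173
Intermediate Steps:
L(t, r) = r + t
H = -1530/1039 (H = -1530*1/1039 = -1530/1039 ≈ -1.4726)
X(l) = -2 + (13 + l)*(27 + l) (X(l) = -2 + (l + 13)*(l + 27) = -2 + (13 + l)*(27 + l))
B = -884 (B = -910 - (349 + (-15)**2 + 40*(-15)) = -910 - (349 + 225 - 600) = -910 - 1*(-26) = -910 + 26 = -884)
(L(-34, 42) - 1194/H) + B = ((42 - 34) - 1194/(-1530/1039)) - 884 = (8 - 1194*(-1039/1530)) - 884 = (8 + 206761/255) - 884 = 208801/255 - 884 = -16619/255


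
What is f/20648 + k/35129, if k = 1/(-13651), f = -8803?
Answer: -4221443273785/9901665374392 ≈ -0.42634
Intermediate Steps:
k = -1/13651 ≈ -7.3255e-5
f/20648 + k/35129 = -8803/20648 - 1/13651/35129 = -8803*1/20648 - 1/13651*1/35129 = -8803/20648 - 1/479545979 = -4221443273785/9901665374392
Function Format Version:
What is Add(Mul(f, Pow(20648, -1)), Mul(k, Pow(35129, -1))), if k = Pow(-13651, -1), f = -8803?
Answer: Rational(-4221443273785, 9901665374392) ≈ -0.42634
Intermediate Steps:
k = Rational(-1, 13651) ≈ -7.3255e-5
Add(Mul(f, Pow(20648, -1)), Mul(k, Pow(35129, -1))) = Add(Mul(-8803, Pow(20648, -1)), Mul(Rational(-1, 13651), Pow(35129, -1))) = Add(Mul(-8803, Rational(1, 20648)), Mul(Rational(-1, 13651), Rational(1, 35129))) = Add(Rational(-8803, 20648), Rational(-1, 479545979)) = Rational(-4221443273785, 9901665374392)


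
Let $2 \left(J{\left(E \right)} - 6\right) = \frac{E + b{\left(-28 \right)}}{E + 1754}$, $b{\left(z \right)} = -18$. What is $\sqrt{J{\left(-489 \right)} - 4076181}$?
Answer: $\frac{i \sqrt{26091189840210}}{2530} \approx 2019.0 i$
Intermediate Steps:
$J{\left(E \right)} = 6 + \frac{-18 + E}{2 \left(1754 + E\right)}$ ($J{\left(E \right)} = 6 + \frac{\left(E - 18\right) \frac{1}{E + 1754}}{2} = 6 + \frac{\left(-18 + E\right) \frac{1}{1754 + E}}{2} = 6 + \frac{\frac{1}{1754 + E} \left(-18 + E\right)}{2} = 6 + \frac{-18 + E}{2 \left(1754 + E\right)}$)
$\sqrt{J{\left(-489 \right)} - 4076181} = \sqrt{\frac{21030 + 13 \left(-489\right)}{2 \left(1754 - 489\right)} - 4076181} = \sqrt{\frac{21030 - 6357}{2 \cdot 1265} - 4076181} = \sqrt{\frac{1}{2} \cdot \frac{1}{1265} \cdot 14673 - 4076181} = \sqrt{\frac{14673}{2530} - 4076181} = \sqrt{- \frac{10312723257}{2530}} = \frac{i \sqrt{26091189840210}}{2530}$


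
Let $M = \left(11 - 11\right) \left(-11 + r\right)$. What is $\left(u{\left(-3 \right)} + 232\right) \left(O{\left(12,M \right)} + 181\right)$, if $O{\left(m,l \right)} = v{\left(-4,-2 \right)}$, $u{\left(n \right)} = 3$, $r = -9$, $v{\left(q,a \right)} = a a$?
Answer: $43475$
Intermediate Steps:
$v{\left(q,a \right)} = a^{2}$
$M = 0$ ($M = \left(11 - 11\right) \left(-11 - 9\right) = 0 \left(-20\right) = 0$)
$O{\left(m,l \right)} = 4$ ($O{\left(m,l \right)} = \left(-2\right)^{2} = 4$)
$\left(u{\left(-3 \right)} + 232\right) \left(O{\left(12,M \right)} + 181\right) = \left(3 + 232\right) \left(4 + 181\right) = 235 \cdot 185 = 43475$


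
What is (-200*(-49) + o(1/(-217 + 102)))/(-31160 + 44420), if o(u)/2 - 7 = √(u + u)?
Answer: 4907/6630 + I*√230/762450 ≈ 0.74012 + 1.9891e-5*I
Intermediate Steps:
o(u) = 14 + 2*√2*√u (o(u) = 14 + 2*√(u + u) = 14 + 2*√(2*u) = 14 + 2*(√2*√u) = 14 + 2*√2*√u)
(-200*(-49) + o(1/(-217 + 102)))/(-31160 + 44420) = (-200*(-49) + (14 + 2*√2*√(1/(-217 + 102))))/(-31160 + 44420) = (9800 + (14 + 2*√2*√(1/(-115))))/13260 = (9800 + (14 + 2*√2*√(-1/115)))*(1/13260) = (9800 + (14 + 2*√2*(I*√115/115)))*(1/13260) = (9800 + (14 + 2*I*√230/115))*(1/13260) = (9814 + 2*I*√230/115)*(1/13260) = 4907/6630 + I*√230/762450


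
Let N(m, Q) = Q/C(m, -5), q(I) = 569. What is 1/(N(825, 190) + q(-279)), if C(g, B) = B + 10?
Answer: 1/607 ≈ 0.0016474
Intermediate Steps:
C(g, B) = 10 + B
N(m, Q) = Q/5 (N(m, Q) = Q/(10 - 5) = Q/5)
1/(N(825, 190) + q(-279)) = 1/((⅕)*190 + 569) = 1/(38 + 569) = 1/607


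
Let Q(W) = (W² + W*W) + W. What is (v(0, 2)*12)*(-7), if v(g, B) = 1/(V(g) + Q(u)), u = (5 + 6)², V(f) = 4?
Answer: -12/4201 ≈ -0.0028565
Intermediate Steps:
u = 121 (u = 11² = 121)
Q(W) = W + 2*W² (Q(W) = (W² + W²) + W = 2*W² + W = W + 2*W²)
v(g, B) = 1/29407 (v(g, B) = 1/(4 + 121*(1 + 2*121)) = 1/(4 + 121*(1 + 242)) = 1/(4 + 121*243) = 1/(4 + 29403) = 1/29407)
(v(0, 2)*12)*(-7) = ((1/29407)*12)*(-7) = (12/29407)*(-7) = -12/4201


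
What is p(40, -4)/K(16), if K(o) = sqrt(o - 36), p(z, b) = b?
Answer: 2*I*sqrt(5)/5 ≈ 0.89443*I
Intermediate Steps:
K(o) = sqrt(-36 + o)
p(40, -4)/K(16) = -4/sqrt(-36 + 16) = -4*(-I*sqrt(5)/10) = -(-2)*I*sqrt(5)/5 = 2*I*sqrt(5)/5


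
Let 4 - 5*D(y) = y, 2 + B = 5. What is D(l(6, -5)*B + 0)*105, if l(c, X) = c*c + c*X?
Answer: -294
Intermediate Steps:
B = 3 (B = -2 + 5 = 3)
l(c, X) = c² + X*c
D(y) = ⅘ - y/5
D(l(6, -5)*B + 0)*105 = (⅘ - ((6*(-5 + 6))*3 + 0)/5)*105 = (⅘ - ((6*1)*3 + 0)/5)*105 = (⅘ - (6*3 + 0)/5)*105 = (⅘ - (18 + 0)/5)*105 = (⅘ - ⅕*18)*105 = (⅘ - 18/5)*105 = -14/5*105 = -294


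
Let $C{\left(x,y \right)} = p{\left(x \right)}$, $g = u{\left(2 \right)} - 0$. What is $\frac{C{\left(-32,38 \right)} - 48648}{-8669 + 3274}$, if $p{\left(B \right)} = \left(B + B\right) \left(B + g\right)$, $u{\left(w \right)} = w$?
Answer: $\frac{46728}{5395} \approx 8.6613$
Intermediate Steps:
$g = 2$ ($g = 2 - 0 = 2 + 0 = 2$)
$p{\left(B \right)} = 2 B \left(2 + B\right)$ ($p{\left(B \right)} = \left(B + B\right) \left(B + 2\right) = 2 B \left(2 + B\right)$)
$C{\left(x,y \right)} = 2 x \left(2 + x\right)$
$\frac{C{\left(-32,38 \right)} - 48648}{-8669 + 3274} = \frac{2 \left(-32\right) \left(2 - 32\right) - 48648}{-8669 + 3274} = \frac{2 \left(-32\right) \left(-30\right) - 48648}{-5395} = \left(1920 - 48648\right) \left(- \frac{1}{5395}\right) = \left(-46728\right) \left(- \frac{1}{5395}\right) = \frac{46728}{5395}$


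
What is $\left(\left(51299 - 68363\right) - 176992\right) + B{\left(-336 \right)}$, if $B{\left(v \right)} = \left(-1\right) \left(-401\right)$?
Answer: $-193655$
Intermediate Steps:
$B{\left(v \right)} = 401$
$\left(\left(51299 - 68363\right) - 176992\right) + B{\left(-336 \right)} = \left(\left(51299 - 68363\right) - 176992\right) + 401 = \left(-17064 - 176992\right) + 401 = -194056 + 401 = -193655$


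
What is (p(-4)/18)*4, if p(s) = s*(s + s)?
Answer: 64/9 ≈ 7.1111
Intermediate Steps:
p(s) = 2*s² (p(s) = s*(2*s) = 2*s²)
(p(-4)/18)*4 = ((2*(-4)²)/18)*4 = ((2*16)*(1/18))*4 = (32*(1/18))*4 = (16/9)*4 = 64/9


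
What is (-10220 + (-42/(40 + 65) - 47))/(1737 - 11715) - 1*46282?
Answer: -2308957643/49890 ≈ -46281.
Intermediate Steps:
(-10220 + (-42/(40 + 65) - 47))/(1737 - 11715) - 1*46282 = (-10220 + (-42/105 - 47))/(-9978) - 46282 = (-10220 + (-42*1/105 - 47))*(-1/9978) - 46282 = (-10220 + (-⅖ - 47))*(-1/9978) - 46282 = (-10220 - 237/5)*(-1/9978) - 46282 = -51337/5*(-1/9978) - 46282 = 51337/49890 - 46282 = -2308957643/49890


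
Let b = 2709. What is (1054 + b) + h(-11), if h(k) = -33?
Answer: 3730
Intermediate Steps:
(1054 + b) + h(-11) = (1054 + 2709) - 33 = 3763 - 33 = 3730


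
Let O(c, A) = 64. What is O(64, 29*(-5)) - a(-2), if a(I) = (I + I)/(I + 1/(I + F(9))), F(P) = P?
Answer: 804/13 ≈ 61.846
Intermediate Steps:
a(I) = 2*I/(I + 1/(9 + I)) (a(I) = (I + I)/(I + 1/(I + 9)) = (2*I)/(I + 1/(9 + I)) = 2*I/(I + 1/(9 + I)))
O(64, 29*(-5)) - a(-2) = 64 - 2*(-2)*(9 - 2)/(1 + (-2)**2 + 9*(-2)) = 64 - 2*(-2)*7/(1 + 4 - 18) = 64 - 2*(-2)*7/(-13) = 64 - 2*(-2)*(-1)*7/13 = 64 - 1*28/13 = 64 - 28/13 = 804/13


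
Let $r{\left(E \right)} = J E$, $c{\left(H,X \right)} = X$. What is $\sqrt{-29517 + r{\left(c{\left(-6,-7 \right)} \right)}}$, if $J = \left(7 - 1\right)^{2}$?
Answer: $i \sqrt{29769} \approx 172.54 i$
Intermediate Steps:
$J = 36$ ($J = 6^{2} = 36$)
$r{\left(E \right)} = 36 E$
$\sqrt{-29517 + r{\left(c{\left(-6,-7 \right)} \right)}} = \sqrt{-29517 + 36 \left(-7\right)} = \sqrt{-29517 - 252} = \sqrt{-29769} = i \sqrt{29769}$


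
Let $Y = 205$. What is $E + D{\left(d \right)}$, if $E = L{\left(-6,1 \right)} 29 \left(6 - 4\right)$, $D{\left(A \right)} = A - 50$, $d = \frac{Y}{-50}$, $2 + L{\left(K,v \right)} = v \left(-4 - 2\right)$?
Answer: $- \frac{5181}{10} \approx -518.1$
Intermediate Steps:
$L{\left(K,v \right)} = -2 - 6 v$ ($L{\left(K,v \right)} = -2 + v \left(-4 - 2\right) = -2 + v \left(-6\right) = -2 - 6 v$)
$d = - \frac{41}{10}$ ($d = \frac{205}{-50} = 205 \left(- \frac{1}{50}\right) = - \frac{41}{10} \approx -4.1$)
$D{\left(A \right)} = -50 + A$
$E = -464$ ($E = \left(-2 - 6\right) 29 \left(6 - 4\right) = \left(-2 - 6\right) 29 \cdot 2 = \left(-8\right) 29 \cdot 2 = \left(-232\right) 2 = -464$)
$E + D{\left(d \right)} = -464 - \frac{541}{10} = - \frac{5181}{10}$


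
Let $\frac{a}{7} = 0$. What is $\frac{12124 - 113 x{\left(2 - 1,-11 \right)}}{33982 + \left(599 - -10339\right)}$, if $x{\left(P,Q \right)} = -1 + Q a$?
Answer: $\frac{12237}{44920} \approx 0.27242$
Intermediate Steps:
$a = 0$ ($a = 7 \cdot 0 = 0$)
$x{\left(P,Q \right)} = -1$ ($x{\left(P,Q \right)} = -1 + Q 0 = -1 + 0 = -1$)
$\frac{12124 - 113 x{\left(2 - 1,-11 \right)}}{33982 + \left(599 - -10339\right)} = \frac{12124 - -113}{33982 + \left(599 - -10339\right)} = \frac{12124 + 113}{33982 + \left(599 + 10339\right)} = \frac{12237}{33982 + 10938} = \frac{12237}{44920}$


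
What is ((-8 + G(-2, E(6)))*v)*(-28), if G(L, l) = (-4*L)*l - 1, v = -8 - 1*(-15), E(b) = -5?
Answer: 9604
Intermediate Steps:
v = 7 (v = -8 + 15 = 7)
G(L, l) = -1 - 4*L*l (G(L, l) = -4*L*l - 1 = -1 - 4*L*l)
((-8 + G(-2, E(6)))*v)*(-28) = ((-8 + (-1 - 4*(-2)*(-5)))*7)*(-28) = ((-8 + (-1 - 40))*7)*(-28) = ((-8 - 41)*7)*(-28) = -49*7*(-28) = -343*(-28) = 9604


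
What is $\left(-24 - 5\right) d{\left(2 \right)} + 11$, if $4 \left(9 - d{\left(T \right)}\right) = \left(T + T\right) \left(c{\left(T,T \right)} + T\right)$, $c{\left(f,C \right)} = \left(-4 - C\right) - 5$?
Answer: $-511$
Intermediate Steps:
$c{\left(f,C \right)} = -9 - C$ ($c{\left(f,C \right)} = \left(-4 - C\right) - 5 = -9 - C$)
$d{\left(T \right)} = 9 + \frac{9 T}{2}$ ($d{\left(T \right)} = 9 - \frac{\left(T + T\right) \left(\left(-9 - T\right) + T\right)}{4} = 9 - \frac{2 T \left(-9\right)}{4} = 9 - \frac{\left(-18\right) T}{4} = 9 + \frac{9 T}{2}$)
$\left(-24 - 5\right) d{\left(2 \right)} + 11 = \left(-24 - 5\right) \left(9 + \frac{9}{2} \cdot 2\right) + 11 = - 29 \left(9 + 9\right) + 11 = \left(-29\right) 18 + 11 = -522 + 11 = -511$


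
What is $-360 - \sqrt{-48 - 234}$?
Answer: $-360 - i \sqrt{282} \approx -360.0 - 16.793 i$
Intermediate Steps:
$-360 - \sqrt{-48 - 234} = -360 - \sqrt{-282} = -360 - i \sqrt{282}$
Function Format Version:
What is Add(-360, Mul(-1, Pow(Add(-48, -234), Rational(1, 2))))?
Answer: Add(-360, Mul(-1, I, Pow(282, Rational(1, 2)))) ≈ Add(-360.00, Mul(-16.793, I))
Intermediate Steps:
Add(-360, Mul(-1, Pow(Add(-48, -234), Rational(1, 2)))) = Add(-360, Mul(-1, Pow(-282, Rational(1, 2)))) = Add(-360, Mul(-1, Mul(I, Pow(282, Rational(1, 2))))) = Add(-360, Mul(-1, I, Pow(282, Rational(1, 2))))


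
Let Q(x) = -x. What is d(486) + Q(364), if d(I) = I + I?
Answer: 608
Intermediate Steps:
d(I) = 2*I
d(486) + Q(364) = 2*486 - 1*364 = 972 - 364 = 608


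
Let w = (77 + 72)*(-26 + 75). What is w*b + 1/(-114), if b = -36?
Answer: -29963305/114 ≈ -2.6284e+5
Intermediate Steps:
w = 7301 (w = 149*49 = 7301)
w*b + 1/(-114) = 7301*(-36) + 1/(-114) = -262836 - 1/114 = -29963305/114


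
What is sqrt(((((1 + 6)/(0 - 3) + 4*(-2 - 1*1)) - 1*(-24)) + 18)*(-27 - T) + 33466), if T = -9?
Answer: 2*sqrt(8242) ≈ 181.57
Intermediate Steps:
sqrt(((((1 + 6)/(0 - 3) + 4*(-2 - 1*1)) - 1*(-24)) + 18)*(-27 - T) + 33466) = sqrt(((((1 + 6)/(0 - 3) + 4*(-2 - 1*1)) - 1*(-24)) + 18)*(-27 - 1*(-9)) + 33466) = sqrt((((7/(-3) + 4*(-2 - 1)) + 24) + 18)*(-27 + 9) + 33466) = sqrt((((7*(-1/3) + 4*(-3)) + 24) + 18)*(-18) + 33466) = sqrt((((-7/3 - 12) + 24) + 18)*(-18) + 33466) = sqrt(((-43/3 + 24) + 18)*(-18) + 33466) = sqrt((29/3 + 18)*(-18) + 33466) = sqrt((83/3)*(-18) + 33466) = sqrt(-498 + 33466) = sqrt(32968) = 2*sqrt(8242)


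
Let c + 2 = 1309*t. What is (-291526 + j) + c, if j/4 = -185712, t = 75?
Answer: -936201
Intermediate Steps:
j = -742848 (j = 4*(-185712) = -742848)
c = 98173 (c = -2 + 1309*75 = -2 + 98175 = 98173)
(-291526 + j) + c = (-291526 - 742848) + 98173 = -1034374 + 98173 = -936201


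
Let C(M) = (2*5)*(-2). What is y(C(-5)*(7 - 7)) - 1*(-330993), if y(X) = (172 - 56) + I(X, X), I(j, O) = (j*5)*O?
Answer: 331109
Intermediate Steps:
C(M) = -20 (C(M) = 10*(-2) = -20)
I(j, O) = 5*O*j (I(j, O) = (5*j)*O = 5*O*j)
y(X) = 116 + 5*X² (y(X) = (172 - 56) + 5*X*X = 116 + 5*X²)
y(C(-5)*(7 - 7)) - 1*(-330993) = (116 + 5*(-20*(7 - 7))²) - 1*(-330993) = (116 + 5*(-20*0)²) + 330993 = (116 + 5*0²) + 330993 = (116 + 5*0) + 330993 = (116 + 0) + 330993 = 116 + 330993 = 331109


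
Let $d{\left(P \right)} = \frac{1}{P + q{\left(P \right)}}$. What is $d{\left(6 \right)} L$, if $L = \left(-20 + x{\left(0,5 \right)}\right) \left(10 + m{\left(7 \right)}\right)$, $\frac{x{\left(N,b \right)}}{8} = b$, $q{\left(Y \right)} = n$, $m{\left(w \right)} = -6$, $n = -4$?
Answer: $40$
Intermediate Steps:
$q{\left(Y \right)} = -4$
$x{\left(N,b \right)} = 8 b$
$L = 80$ ($L = \left(-20 + 8 \cdot 5\right) \left(10 - 6\right) = \left(-20 + 40\right) 4 = 20 \cdot 4 = 80$)
$d{\left(P \right)} = \frac{1}{-4 + P}$ ($d{\left(P \right)} = \frac{1}{P - 4} = \frac{1}{-4 + P}$)
$d{\left(6 \right)} L = \frac{1}{-4 + 6} \cdot 80 = \frac{1}{2} \cdot 80 = 40$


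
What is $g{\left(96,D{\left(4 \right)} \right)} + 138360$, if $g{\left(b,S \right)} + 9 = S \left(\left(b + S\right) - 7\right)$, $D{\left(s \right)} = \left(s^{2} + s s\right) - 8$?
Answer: $141063$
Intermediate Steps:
$D{\left(s \right)} = -8 + 2 s^{2}$ ($D{\left(s \right)} = \left(s^{2} + s^{2}\right) - 8 = 2 s^{2} - 8 = -8 + 2 s^{2}$)
$g{\left(b,S \right)} = -9 + S \left(-7 + S + b\right)$ ($g{\left(b,S \right)} = -9 + S \left(\left(b + S\right) - 7\right) = -9 + S \left(\left(S + b\right) - 7\right) = -9 + S \left(-7 + S + b\right)$)
$g{\left(96,D{\left(4 \right)} \right)} + 138360 = \left(-9 + \left(-8 + 2 \cdot 4^{2}\right)^{2} - 7 \left(-8 + 2 \cdot 4^{2}\right) + \left(-8 + 2 \cdot 4^{2}\right) 96\right) + 138360 = \left(-9 + \left(-8 + 2 \cdot 16\right)^{2} - 7 \left(-8 + 2 \cdot 16\right) + \left(-8 + 2 \cdot 16\right) 96\right) + 138360 = \left(-9 + \left(-8 + 32\right)^{2} - 7 \left(-8 + 32\right) + \left(-8 + 32\right) 96\right) + 138360 = \left(-9 + 24^{2} - 168 + 24 \cdot 96\right) + 138360 = \left(-9 + 576 - 168 + 2304\right) + 138360 = 2703 + 138360 = 141063$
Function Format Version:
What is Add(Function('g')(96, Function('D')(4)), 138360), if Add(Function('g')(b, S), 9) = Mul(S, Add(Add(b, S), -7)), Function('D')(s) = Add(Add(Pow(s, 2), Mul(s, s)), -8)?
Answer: 141063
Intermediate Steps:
Function('D')(s) = Add(-8, Mul(2, Pow(s, 2))) (Function('D')(s) = Add(Add(Pow(s, 2), Pow(s, 2)), -8) = Add(Mul(2, Pow(s, 2)), -8) = Add(-8, Mul(2, Pow(s, 2))))
Function('g')(b, S) = Add(-9, Mul(S, Add(-7, S, b))) (Function('g')(b, S) = Add(-9, Mul(S, Add(Add(b, S), -7))) = Add(-9, Mul(S, Add(Add(S, b), -7))) = Add(-9, Mul(S, Add(-7, S, b))))
Add(Function('g')(96, Function('D')(4)), 138360) = Add(Add(-9, Pow(Add(-8, Mul(2, Pow(4, 2))), 2), Mul(-7, Add(-8, Mul(2, Pow(4, 2)))), Mul(Add(-8, Mul(2, Pow(4, 2))), 96)), 138360) = Add(Add(-9, Pow(Add(-8, Mul(2, 16)), 2), Mul(-7, Add(-8, Mul(2, 16))), Mul(Add(-8, Mul(2, 16)), 96)), 138360) = Add(Add(-9, Pow(Add(-8, 32), 2), Mul(-7, Add(-8, 32)), Mul(Add(-8, 32), 96)), 138360) = Add(Add(-9, Pow(24, 2), Mul(-7, 24), Mul(24, 96)), 138360) = Add(Add(-9, 576, -168, 2304), 138360) = Add(2703, 138360) = 141063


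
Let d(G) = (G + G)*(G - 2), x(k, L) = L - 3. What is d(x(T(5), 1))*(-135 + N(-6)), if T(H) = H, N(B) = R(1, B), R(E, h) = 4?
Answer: -2096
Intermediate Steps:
N(B) = 4
x(k, L) = -3 + L
d(G) = 2*G*(-2 + G) (d(G) = (2*G)*(-2 + G) = 2*G*(-2 + G))
d(x(T(5), 1))*(-135 + N(-6)) = (2*(-3 + 1)*(-2 + (-3 + 1)))*(-135 + 4) = (2*(-2)*(-2 - 2))*(-131) = (2*(-2)*(-4))*(-131) = 16*(-131) = -2096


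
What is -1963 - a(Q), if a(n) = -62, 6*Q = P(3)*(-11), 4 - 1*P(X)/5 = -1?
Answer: -1901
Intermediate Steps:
P(X) = 25 (P(X) = 20 - 5*(-1) = 20 + 5 = 25)
Q = -275/6 (Q = (25*(-11))/6 = (⅙)*(-275) = -275/6 ≈ -45.833)
-1963 - a(Q) = -1963 - 1*(-62) = -1963 + 62 = -1901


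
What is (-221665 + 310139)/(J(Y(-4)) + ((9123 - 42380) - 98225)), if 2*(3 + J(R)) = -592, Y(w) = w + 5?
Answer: -2854/4251 ≈ -0.67137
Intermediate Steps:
Y(w) = 5 + w
J(R) = -299 (J(R) = -3 + (1/2)*(-592) = -3 - 296 = -299)
(-221665 + 310139)/(J(Y(-4)) + ((9123 - 42380) - 98225)) = (-221665 + 310139)/(-299 + ((9123 - 42380) - 98225)) = 88474/(-299 + (-33257 - 98225)) = 88474/(-299 - 131482) = 88474/(-131781) = 88474*(-1/131781) = -2854/4251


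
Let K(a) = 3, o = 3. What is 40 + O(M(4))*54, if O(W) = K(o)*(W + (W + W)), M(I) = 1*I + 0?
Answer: 1984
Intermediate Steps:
M(I) = I (M(I) = I + 0 = I)
O(W) = 9*W (O(W) = 3*(W + (W + W)) = 3*(W + 2*W) = 3*(3*W) = 9*W)
40 + O(M(4))*54 = 40 + (9*4)*54 = 40 + 36*54 = 40 + 1944 = 1984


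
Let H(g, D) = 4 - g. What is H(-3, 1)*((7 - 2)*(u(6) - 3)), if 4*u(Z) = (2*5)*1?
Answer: -35/2 ≈ -17.500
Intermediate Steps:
u(Z) = 5/2 (u(Z) = ((2*5)*1)/4 = (10*1)/4 = (¼)*10 = 5/2)
H(-3, 1)*((7 - 2)*(u(6) - 3)) = (4 - 1*(-3))*((7 - 2)*(5/2 - 3)) = (4 + 3)*(5*(-½)) = 7*(-5/2) = -35/2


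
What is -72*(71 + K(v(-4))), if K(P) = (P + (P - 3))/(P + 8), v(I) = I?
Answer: -4914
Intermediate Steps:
K(P) = (-3 + 2*P)/(8 + P) (K(P) = (P + (-3 + P))/(8 + P) = (-3 + 2*P)/(8 + P))
-72*(71 + K(v(-4))) = -72*(71 + (-3 + 2*(-4))/(8 - 4)) = -72*(71 + (-3 - 8)/4) = -72*(71 + (¼)*(-11)) = -72*(71 - 11/4) = -72*273/4 = -4914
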